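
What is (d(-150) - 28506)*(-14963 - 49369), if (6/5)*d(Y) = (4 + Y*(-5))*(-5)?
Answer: 2035957692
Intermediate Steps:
d(Y) = -50/3 + 125*Y/6 (d(Y) = 5*((4 + Y*(-5))*(-5))/6 = 5*((4 - 5*Y)*(-5))/6 = 5*(-20 + 25*Y)/6 = -50/3 + 125*Y/6)
(d(-150) - 28506)*(-14963 - 49369) = ((-50/3 + (125/6)*(-150)) - 28506)*(-14963 - 49369) = ((-50/3 - 3125) - 28506)*(-64332) = (-9425/3 - 28506)*(-64332) = -94943/3*(-64332) = 2035957692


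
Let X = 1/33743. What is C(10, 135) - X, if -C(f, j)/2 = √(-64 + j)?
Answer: -1/33743 - 2*√71 ≈ -16.852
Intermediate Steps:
X = 1/33743 ≈ 2.9636e-5
C(f, j) = -2*√(-64 + j)
C(10, 135) - X = -2*√(-64 + 135) - 1*1/33743 = -2*√71 - 1/33743 = -1/33743 - 2*√71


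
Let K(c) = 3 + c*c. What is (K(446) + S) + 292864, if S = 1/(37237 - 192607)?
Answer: 76408324709/155370 ≈ 4.9178e+5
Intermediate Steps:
K(c) = 3 + c**2
S = -1/155370 (S = 1/(-155370) = -1/155370 ≈ -6.4362e-6)
(K(446) + S) + 292864 = ((3 + 446**2) - 1/155370) + 292864 = ((3 + 198916) - 1/155370) + 292864 = (198919 - 1/155370) + 292864 = 30906045029/155370 + 292864 = 76408324709/155370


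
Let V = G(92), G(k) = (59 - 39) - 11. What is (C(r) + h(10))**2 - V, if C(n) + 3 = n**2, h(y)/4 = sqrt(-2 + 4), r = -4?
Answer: 192 + 104*sqrt(2) ≈ 339.08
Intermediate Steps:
G(k) = 9 (G(k) = 20 - 11 = 9)
V = 9
h(y) = 4*sqrt(2) (h(y) = 4*sqrt(-2 + 4) = 4*sqrt(2))
C(n) = -3 + n**2
(C(r) + h(10))**2 - V = ((-3 + (-4)**2) + 4*sqrt(2))**2 - 1*9 = ((-3 + 16) + 4*sqrt(2))**2 - 9 = (13 + 4*sqrt(2))**2 - 9 = -9 + (13 + 4*sqrt(2))**2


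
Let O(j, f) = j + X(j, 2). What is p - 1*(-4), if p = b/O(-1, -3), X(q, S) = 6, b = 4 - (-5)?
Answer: 29/5 ≈ 5.8000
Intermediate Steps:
b = 9 (b = 4 - 5*(-1) = 4 + 5 = 9)
O(j, f) = 6 + j (O(j, f) = j + 6 = 6 + j)
p = 9/5 (p = 9/(6 - 1) = 9/5 ≈ 1.8000)
p - 1*(-4) = 9/5 - 1*(-4) = 9/5 + 4 = 29/5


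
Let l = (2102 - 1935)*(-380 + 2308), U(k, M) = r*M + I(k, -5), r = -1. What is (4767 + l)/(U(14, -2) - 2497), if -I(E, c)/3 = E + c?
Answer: -326743/2522 ≈ -129.56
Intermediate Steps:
I(E, c) = -3*E - 3*c (I(E, c) = -3*(E + c) = -3*E - 3*c)
U(k, M) = 15 - M - 3*k (U(k, M) = -M + (-3*k - 3*(-5)) = -M + (-3*k + 15) = -M + (15 - 3*k) = 15 - M - 3*k)
l = 321976 (l = 167*1928 = 321976)
(4767 + l)/(U(14, -2) - 2497) = (4767 + 321976)/((15 - 1*(-2) - 3*14) - 2497) = 326743/((15 + 2 - 42) - 2497) = 326743/(-25 - 2497) = 326743/(-2522) = 326743*(-1/2522) = -326743/2522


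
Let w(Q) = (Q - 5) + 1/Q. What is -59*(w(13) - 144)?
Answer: 104253/13 ≈ 8019.5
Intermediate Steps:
w(Q) = -5 + Q + 1/Q (w(Q) = (-5 + Q) + 1/Q = -5 + Q + 1/Q)
-59*(w(13) - 144) = -59*((-5 + 13 + 1/13) - 144) = -59*(105/13 - 144) = -59*(-1767/13) = 104253/13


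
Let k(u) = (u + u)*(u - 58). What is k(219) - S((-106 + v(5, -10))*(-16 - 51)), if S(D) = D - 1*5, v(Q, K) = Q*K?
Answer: 60071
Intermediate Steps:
k(u) = 2*u*(-58 + u) (k(u) = (2*u)*(-58 + u) = 2*u*(-58 + u))
v(Q, K) = K*Q
S(D) = -5 + D (S(D) = D - 5 = -5 + D)
k(219) - S((-106 + v(5, -10))*(-16 - 51)) = 2*219*(-58 + 219) - (-5 + (-106 - 10*5)*(-16 - 51)) = 2*219*161 - (-5 + (-106 - 50)*(-67)) = 70518 - (-5 - 156*(-67)) = 70518 - (-5 + 10452) = 70518 - 1*10447 = 70518 - 10447 = 60071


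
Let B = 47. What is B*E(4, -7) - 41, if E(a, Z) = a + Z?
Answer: -182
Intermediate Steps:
E(a, Z) = Z + a
B*E(4, -7) - 41 = 47*(-7 + 4) - 41 = 47*(-3) - 41 = -141 - 41 = -182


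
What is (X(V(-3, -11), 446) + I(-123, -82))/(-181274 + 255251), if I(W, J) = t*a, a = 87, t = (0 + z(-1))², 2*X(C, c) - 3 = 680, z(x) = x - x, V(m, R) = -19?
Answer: 683/147954 ≈ 0.0046163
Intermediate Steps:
z(x) = 0
X(C, c) = 683/2 (X(C, c) = 3/2 + (½)*680 = 3/2 + 340 = 683/2)
t = 0 (t = (0 + 0)² = 0² = 0)
I(W, J) = 0 (I(W, J) = 0*87 = 0)
(X(V(-3, -11), 446) + I(-123, -82))/(-181274 + 255251) = (683/2 + 0)/(-181274 + 255251) = (683/2)/73977 = (683/2)*(1/73977) = 683/147954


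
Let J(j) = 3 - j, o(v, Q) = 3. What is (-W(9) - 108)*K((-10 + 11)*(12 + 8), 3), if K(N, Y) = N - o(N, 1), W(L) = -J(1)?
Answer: -1802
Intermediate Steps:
W(L) = -2 (W(L) = -(3 - 1*1) = -(3 - 1) = -1*2 = -2)
K(N, Y) = -3 + N (K(N, Y) = N - 1*3 = N - 3 = -3 + N)
(-W(9) - 108)*K((-10 + 11)*(12 + 8), 3) = (-1*(-2) - 108)*(-3 + (-10 + 11)*(12 + 8)) = (2 - 108)*(-3 + 1*20) = -106*(-3 + 20) = -106*17 = -1802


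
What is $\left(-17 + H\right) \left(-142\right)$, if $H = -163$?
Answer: $25560$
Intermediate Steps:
$\left(-17 + H\right) \left(-142\right) = \left(-17 - 163\right) \left(-142\right) = \left(-180\right) \left(-142\right) = 25560$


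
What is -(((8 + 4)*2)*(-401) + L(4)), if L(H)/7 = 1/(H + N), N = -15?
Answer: 105871/11 ≈ 9624.6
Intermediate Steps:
L(H) = 7/(-15 + H) (L(H) = 7/(H - 15) = 7/(-15 + H))
-(((8 + 4)*2)*(-401) + L(4)) = -(((8 + 4)*2)*(-401) + 7/(-15 + 4)) = -((12*2)*(-401) + 7/(-11)) = -(24*(-401) + 7*(-1/11)) = -(-9624 - 7/11) = -1*(-105871/11) = 105871/11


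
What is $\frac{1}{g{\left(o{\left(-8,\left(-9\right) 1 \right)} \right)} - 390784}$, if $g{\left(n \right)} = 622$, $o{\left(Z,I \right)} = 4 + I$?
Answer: $- \frac{1}{390162} \approx -2.563 \cdot 10^{-6}$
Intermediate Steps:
$\frac{1}{g{\left(o{\left(-8,\left(-9\right) 1 \right)} \right)} - 390784} = \frac{1}{622 - 390784} = \frac{1}{-390162} = - \frac{1}{390162}$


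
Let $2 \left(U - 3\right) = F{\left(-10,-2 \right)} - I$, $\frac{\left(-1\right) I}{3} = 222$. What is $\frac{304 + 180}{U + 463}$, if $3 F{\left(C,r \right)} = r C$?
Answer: $\frac{1452}{2407} \approx 0.60324$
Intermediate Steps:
$I = -666$ ($I = \left(-3\right) 222 = -666$)
$F{\left(C,r \right)} = \frac{C r}{3}$ ($F{\left(C,r \right)} = \frac{r C}{3} = \frac{C r}{3}$)
$U = \frac{1018}{3}$ ($U = 3 + \frac{\frac{1}{3} \left(-10\right) \left(-2\right) - -666}{2} = 3 + \frac{\frac{20}{3} + 666}{2} = 3 + \frac{1}{2} \cdot \frac{2018}{3} = 3 + \frac{1009}{3} = \frac{1018}{3} \approx 339.33$)
$\frac{304 + 180}{U + 463} = \frac{304 + 180}{\frac{1018}{3} + 463} = \frac{484}{\frac{2407}{3}} = 484 \cdot \frac{3}{2407} = \frac{1452}{2407}$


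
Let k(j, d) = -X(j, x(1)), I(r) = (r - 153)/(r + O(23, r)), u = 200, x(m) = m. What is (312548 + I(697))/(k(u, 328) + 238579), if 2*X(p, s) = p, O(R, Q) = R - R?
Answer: 4271500/3259213 ≈ 1.3106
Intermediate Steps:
O(R, Q) = 0
X(p, s) = p/2
I(r) = (-153 + r)/r (I(r) = (r - 153)/(r + 0) = (-153 + r)/r)
k(j, d) = -j/2
(312548 + I(697))/(k(u, 328) + 238579) = (312548 + (-153 + 697)/697)/(-½*200 + 238579) = (312548 + (1/697)*544)/(-100 + 238579) = (312548 + 32/41)/238479 = (12814500/41)*(1/238479) = 4271500/3259213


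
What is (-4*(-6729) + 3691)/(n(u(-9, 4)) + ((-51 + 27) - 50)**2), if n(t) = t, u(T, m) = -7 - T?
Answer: 30607/5478 ≈ 5.5873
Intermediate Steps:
(-4*(-6729) + 3691)/(n(u(-9, 4)) + ((-51 + 27) - 50)**2) = (-4*(-6729) + 3691)/((-7 - 1*(-9)) + ((-51 + 27) - 50)**2) = (26916 + 3691)/((-7 + 9) + (-24 - 50)**2) = 30607/(2 + (-74)**2) = 30607/(2 + 5476) = 30607/5478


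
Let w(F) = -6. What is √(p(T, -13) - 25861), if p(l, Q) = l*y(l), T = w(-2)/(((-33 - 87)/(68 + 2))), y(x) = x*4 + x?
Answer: I*√103199/2 ≈ 160.62*I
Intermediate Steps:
y(x) = 5*x (y(x) = 4*x + x = 5*x)
T = 7/2 (T = -6*(68 + 2)/(-33 - 87) = -6/((-120/70)) = -6/((-120*1/70)) = -6/(-12/7) = -6*(-7/12) = 7/2 ≈ 3.5000)
p(l, Q) = 5*l² (p(l, Q) = l*(5*l) = 5*l²)
√(p(T, -13) - 25861) = √(5*(7/2)² - 25861) = √(5*(49/4) - 25861) = √(245/4 - 25861) = √(-103199/4) = I*√103199/2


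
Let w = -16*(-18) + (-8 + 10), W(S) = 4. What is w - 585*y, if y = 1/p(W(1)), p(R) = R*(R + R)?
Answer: 8695/32 ≈ 271.72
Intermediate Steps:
p(R) = 2*R² (p(R) = R*(2*R) = 2*R²)
w = 290 (w = 288 + 2 = 290)
y = 1/32 (y = 1/(2*4²) = 1/(2*16) = 1/32 ≈ 0.031250)
w - 585*y = 290 - 585*1/32 = 290 - 585/32 = 8695/32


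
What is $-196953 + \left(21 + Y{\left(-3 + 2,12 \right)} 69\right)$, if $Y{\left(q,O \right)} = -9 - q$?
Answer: $-197484$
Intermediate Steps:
$-196953 + \left(21 + Y{\left(-3 + 2,12 \right)} 69\right) = -196953 + \left(21 + \left(-9 - \left(-3 + 2\right)\right) 69\right) = -196953 + \left(21 + \left(-9 - -1\right) 69\right) = -196953 + \left(21 + \left(-9 + 1\right) 69\right) = -196953 + \left(21 - 552\right) = -196953 - 531 = -197484$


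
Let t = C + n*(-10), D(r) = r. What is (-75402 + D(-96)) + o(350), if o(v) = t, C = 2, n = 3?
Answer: -75526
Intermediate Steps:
t = -28 (t = 2 + 3*(-10) = 2 - 30 = -28)
o(v) = -28
(-75402 + D(-96)) + o(350) = (-75402 - 96) - 28 = -75498 - 28 = -75526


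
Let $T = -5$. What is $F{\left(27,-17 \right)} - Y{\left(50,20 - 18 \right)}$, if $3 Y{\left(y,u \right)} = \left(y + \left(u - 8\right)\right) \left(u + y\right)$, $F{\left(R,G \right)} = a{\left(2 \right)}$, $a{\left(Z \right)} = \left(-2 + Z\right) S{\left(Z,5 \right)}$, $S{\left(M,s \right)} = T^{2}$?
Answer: $- \frac{2288}{3} \approx -762.67$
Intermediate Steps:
$S{\left(M,s \right)} = 25$ ($S{\left(M,s \right)} = \left(-5\right)^{2} = 25$)
$a{\left(Z \right)} = -50 + 25 Z$ ($a{\left(Z \right)} = \left(-2 + Z\right) 25 = -50 + 25 Z$)
$F{\left(R,G \right)} = 0$ ($F{\left(R,G \right)} = -50 + 25 \cdot 2 = -50 + 50 = 0$)
$Y{\left(y,u \right)} = \frac{\left(u + y\right) \left(-8 + u + y\right)}{3}$ ($Y{\left(y,u \right)} = \frac{\left(y + \left(u - 8\right)\right) \left(u + y\right)}{3} = \frac{\left(y + \left(-8 + u\right)\right) \left(u + y\right)}{3} = \frac{\left(-8 + u + y\right) \left(u + y\right)}{3} = \frac{\left(u + y\right) \left(-8 + u + y\right)}{3}$)
$F{\left(27,-17 \right)} - Y{\left(50,20 - 18 \right)} = 0 - \left(- \frac{8 \left(20 - 18\right)}{3} - \frac{400}{3} + \frac{\left(20 - 18\right)^{2}}{3} + \frac{50^{2}}{3} + \frac{2}{3} \left(20 - 18\right) 50\right) = 0 - \left(\left(- \frac{8}{3}\right) 2 - \frac{400}{3} + \frac{2^{2}}{3} + \frac{1}{3} \cdot 2500 + \frac{2}{3} \cdot 2 \cdot 50\right) = 0 - \left(- \frac{16}{3} - \frac{400}{3} + \frac{1}{3} \cdot 4 + \frac{2500}{3} + \frac{200}{3}\right) = 0 - \left(- \frac{16}{3} - \frac{400}{3} + \frac{4}{3} + \frac{2500}{3} + \frac{200}{3}\right) = 0 - \frac{2288}{3} = - \frac{2288}{3}$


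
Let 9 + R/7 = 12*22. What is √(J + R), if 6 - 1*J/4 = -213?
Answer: √2661 ≈ 51.585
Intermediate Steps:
J = 876 (J = 24 - 4*(-213) = 24 + 852 = 876)
R = 1785 (R = -63 + 7*(12*22) = -63 + 7*264 = -63 + 1848 = 1785)
√(J + R) = √(876 + 1785) = √2661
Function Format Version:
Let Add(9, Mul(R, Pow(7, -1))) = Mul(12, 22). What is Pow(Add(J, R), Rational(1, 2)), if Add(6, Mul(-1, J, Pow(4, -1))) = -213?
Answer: Pow(2661, Rational(1, 2)) ≈ 51.585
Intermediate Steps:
J = 876 (J = Add(24, Mul(-4, -213)) = Add(24, 852) = 876)
R = 1785 (R = Add(-63, Mul(7, Mul(12, 22))) = Add(-63, Mul(7, 264)) = Add(-63, 1848) = 1785)
Pow(Add(J, R), Rational(1, 2)) = Pow(Add(876, 1785), Rational(1, 2)) = Pow(2661, Rational(1, 2))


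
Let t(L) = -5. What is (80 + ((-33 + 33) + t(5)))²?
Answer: 5625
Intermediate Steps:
(80 + ((-33 + 33) + t(5)))² = (80 + ((-33 + 33) - 5))² = (80 + (0 - 5))² = (80 - 5)² = 75² = 5625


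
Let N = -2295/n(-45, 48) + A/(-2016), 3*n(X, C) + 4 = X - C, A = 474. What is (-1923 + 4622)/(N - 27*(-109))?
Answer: 87965808/98223953 ≈ 0.89556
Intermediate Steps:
n(X, C) = -4/3 - C/3 + X/3 (n(X, C) = -4/3 + (X - C)/3 = -4/3 + (-C/3 + X/3) = -4/3 - C/3 + X/3)
N = 2305697/32592 (N = -2295/(-4/3 - 1/3*48 + (1/3)*(-45)) + 474/(-2016) = -2295/(-4/3 - 16 - 15) + 474*(-1/2016) = -2295/(-97/3) - 79/336 = -2295*(-3/97) - 79/336 = 6885/97 - 79/336 = 2305697/32592 ≈ 70.744)
(-1923 + 4622)/(N - 27*(-109)) = (-1923 + 4622)/(2305697/32592 - 27*(-109)) = 2699/(2305697/32592 + 2943) = 2699/(98223953/32592) = 2699*(32592/98223953) = 87965808/98223953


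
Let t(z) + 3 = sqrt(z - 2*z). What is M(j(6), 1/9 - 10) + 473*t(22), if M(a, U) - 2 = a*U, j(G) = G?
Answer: -4429/3 + 473*I*sqrt(22) ≈ -1476.3 + 2218.6*I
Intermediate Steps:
M(a, U) = 2 + U*a (M(a, U) = 2 + a*U = 2 + U*a)
t(z) = -3 + sqrt(-z) (t(z) = -3 + sqrt(z - 2*z) = -3 + sqrt(-z))
M(j(6), 1/9 - 10) + 473*t(22) = (2 + (1/9 - 10)*6) + 473*(-3 + sqrt(-1*22)) = (2 + (1/9 - 10)*6) + 473*(-3 + sqrt(-22)) = (2 - 89/9*6) + 473*(-3 + I*sqrt(22)) = (2 - 178/3) + (-1419 + 473*I*sqrt(22)) = -172/3 + (-1419 + 473*I*sqrt(22)) = -4429/3 + 473*I*sqrt(22)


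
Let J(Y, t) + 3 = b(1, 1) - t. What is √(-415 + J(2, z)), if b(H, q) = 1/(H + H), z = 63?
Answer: 31*I*√2/2 ≈ 21.92*I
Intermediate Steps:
b(H, q) = 1/(2*H)
J(Y, t) = -5/2 - t (J(Y, t) = -3 + ((½)/1 - t) = -3 + ((½)*1 - t) = -3 + (½ - t) = -5/2 - t)
√(-415 + J(2, z)) = √(-415 + (-5/2 - 1*63)) = √(-415 + (-5/2 - 63)) = √(-415 - 131/2) = √(-961/2) = 31*I*√2/2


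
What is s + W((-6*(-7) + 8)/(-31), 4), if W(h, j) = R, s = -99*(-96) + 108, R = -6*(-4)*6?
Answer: 9756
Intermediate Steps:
R = 144 (R = 24*6 = 144)
s = 9612 (s = 9504 + 108 = 9612)
W(h, j) = 144
s + W((-6*(-7) + 8)/(-31), 4) = 9612 + 144 = 9756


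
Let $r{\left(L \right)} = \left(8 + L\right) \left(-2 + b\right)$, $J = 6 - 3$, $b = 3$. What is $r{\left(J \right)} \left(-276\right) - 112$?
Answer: $-3148$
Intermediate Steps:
$J = 3$ ($J = 6 - 3 = 3$)
$r{\left(L \right)} = 8 + L$ ($r{\left(L \right)} = \left(8 + L\right) \left(-2 + 3\right) = \left(8 + L\right) 1 = 8 + L$)
$r{\left(J \right)} \left(-276\right) - 112 = \left(8 + 3\right) \left(-276\right) - 112 = 11 \left(-276\right) - 112 = -3036 - 112 = -3148$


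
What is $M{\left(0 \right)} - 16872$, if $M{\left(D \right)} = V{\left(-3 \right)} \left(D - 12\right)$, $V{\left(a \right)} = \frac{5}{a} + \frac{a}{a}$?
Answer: $-16864$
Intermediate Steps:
$V{\left(a \right)} = 1 + \frac{5}{a}$ ($V{\left(a \right)} = \frac{5}{a} + 1 = 1 + \frac{5}{a}$)
$M{\left(D \right)} = 8 - \frac{2 D}{3}$ ($M{\left(D \right)} = \frac{5 - 3}{-3} \left(D - 12\right) = \left(- \frac{1}{3}\right) 2 \left(-12 + D\right) = - \frac{2 \left(-12 + D\right)}{3} = 8 - \frac{2 D}{3}$)
$M{\left(0 \right)} - 16872 = \left(8 - 0\right) - 16872 = \left(8 + 0\right) - 16872 = 8 - 16872 = -16864$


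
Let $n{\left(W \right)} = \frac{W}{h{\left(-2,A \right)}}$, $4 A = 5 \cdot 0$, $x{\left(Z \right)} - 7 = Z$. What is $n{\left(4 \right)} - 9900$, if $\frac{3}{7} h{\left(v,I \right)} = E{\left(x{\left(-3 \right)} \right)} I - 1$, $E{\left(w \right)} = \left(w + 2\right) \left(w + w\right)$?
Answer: $- \frac{69312}{7} \approx -9901.7$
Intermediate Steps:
$x{\left(Z \right)} = 7 + Z$
$A = 0$ ($A = \frac{5 \cdot 0}{4} = \frac{1}{4} \cdot 0 = 0$)
$E{\left(w \right)} = 2 w \left(2 + w\right)$ ($E{\left(w \right)} = \left(2 + w\right) 2 w = 2 w \left(2 + w\right)$)
$h{\left(v,I \right)} = - \frac{7}{3} + 112 I$ ($h{\left(v,I \right)} = \frac{7 \left(2 \left(7 - 3\right) \left(2 + \left(7 - 3\right)\right) I - 1\right)}{3} = \frac{7 \left(2 \cdot 4 \left(2 + 4\right) I - 1\right)}{3} = \frac{7 \left(2 \cdot 4 \cdot 6 I - 1\right)}{3} = \frac{7 \left(48 I - 1\right)}{3} = \frac{7 \left(-1 + 48 I\right)}{3} = - \frac{7}{3} + 112 I$)
$n{\left(W \right)} = - \frac{3 W}{7}$ ($n{\left(W \right)} = \frac{W}{- \frac{7}{3} + 112 \cdot 0} = \frac{W}{- \frac{7}{3} + 0} = \frac{W}{- \frac{7}{3}} = W \left(- \frac{3}{7}\right) = - \frac{3 W}{7}$)
$n{\left(4 \right)} - 9900 = \left(- \frac{3}{7}\right) 4 - 9900 = - \frac{12}{7} - 9900 = - \frac{69312}{7}$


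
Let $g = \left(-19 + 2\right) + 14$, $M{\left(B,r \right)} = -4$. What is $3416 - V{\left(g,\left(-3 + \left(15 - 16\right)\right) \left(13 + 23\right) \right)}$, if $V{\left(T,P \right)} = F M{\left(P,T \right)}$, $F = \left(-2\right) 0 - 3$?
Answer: $3404$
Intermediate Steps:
$g = -3$ ($g = -17 + 14 = -3$)
$F = -3$ ($F = 0 - 3 = -3$)
$V{\left(T,P \right)} = 12$ ($V{\left(T,P \right)} = \left(-3\right) \left(-4\right) = 12$)
$3416 - V{\left(g,\left(-3 + \left(15 - 16\right)\right) \left(13 + 23\right) \right)} = 3416 - 12 = 3404$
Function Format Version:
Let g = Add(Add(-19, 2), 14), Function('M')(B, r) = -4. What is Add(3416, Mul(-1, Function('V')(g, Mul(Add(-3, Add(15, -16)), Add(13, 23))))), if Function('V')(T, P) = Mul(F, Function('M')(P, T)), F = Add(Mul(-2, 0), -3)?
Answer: 3404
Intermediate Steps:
g = -3 (g = Add(-17, 14) = -3)
F = -3 (F = Add(0, -3) = -3)
Function('V')(T, P) = 12 (Function('V')(T, P) = Mul(-3, -4) = 12)
Add(3416, Mul(-1, Function('V')(g, Mul(Add(-3, Add(15, -16)), Add(13, 23))))) = Add(3416, Mul(-1, 12)) = Add(3416, -12) = 3404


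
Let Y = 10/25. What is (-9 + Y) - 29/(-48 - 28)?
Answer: -3123/380 ≈ -8.2184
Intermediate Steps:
Y = 2/5 (Y = 10*(1/25) = 2/5 ≈ 0.40000)
(-9 + Y) - 29/(-48 - 28) = (-9 + 2/5) - 29/(-48 - 28) = -43/5 - 29/(-76) = -43/5 - 29*(-1/76) = -43/5 + 29/76 = -3123/380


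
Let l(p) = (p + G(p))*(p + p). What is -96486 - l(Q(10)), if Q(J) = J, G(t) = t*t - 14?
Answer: -98406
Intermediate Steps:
G(t) = -14 + t² (G(t) = t² - 14 = -14 + t²)
l(p) = 2*p*(-14 + p + p²) (l(p) = (p + (-14 + p²))*(p + p) = (-14 + p + p²)*(2*p) = 2*p*(-14 + p + p²))
-96486 - l(Q(10)) = -96486 - 2*10*(-14 + 10 + 10²) = -96486 - 2*10*(-14 + 10 + 100) = -96486 - 2*10*96 = -96486 - 1*1920 = -96486 - 1920 = -98406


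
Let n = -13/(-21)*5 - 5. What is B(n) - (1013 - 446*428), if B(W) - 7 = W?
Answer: 3987482/21 ≈ 1.8988e+5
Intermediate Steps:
n = -40/21 (n = -13*(-1/21)*5 - 5 = (13/21)*5 - 5 = 65/21 - 5 = -40/21 ≈ -1.9048)
B(W) = 7 + W
B(n) - (1013 - 446*428) = (7 - 40/21) - (1013 - 446*428) = 107/21 - (1013 - 190888) = 107/21 - 1*(-189875) = 107/21 + 189875 = 3987482/21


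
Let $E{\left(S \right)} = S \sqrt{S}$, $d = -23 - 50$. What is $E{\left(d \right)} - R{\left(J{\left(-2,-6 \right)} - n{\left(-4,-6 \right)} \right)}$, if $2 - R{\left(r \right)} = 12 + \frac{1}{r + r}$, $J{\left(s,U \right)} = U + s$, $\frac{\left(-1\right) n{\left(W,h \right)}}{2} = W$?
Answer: $\frac{319}{32} - 73 i \sqrt{73} \approx 9.9688 - 623.71 i$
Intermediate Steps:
$n{\left(W,h \right)} = - 2 W$
$R{\left(r \right)} = -10 - \frac{1}{2 r}$ ($R{\left(r \right)} = 2 - \left(12 + \frac{1}{r + r}\right) = 2 - \left(12 + \frac{1}{2 r}\right) = -10 - \frac{1}{2 r}$)
$d = -73$ ($d = -23 - 50 = -73$)
$E{\left(S \right)} = S^{\frac{3}{2}}$
$E{\left(d \right)} - R{\left(J{\left(-2,-6 \right)} - n{\left(-4,-6 \right)} \right)} = \left(-73\right)^{\frac{3}{2}} - \left(-10 - \frac{1}{2 \left(\left(-6 - 2\right) - \left(-2\right) \left(-4\right)\right)}\right) = - 73 i \sqrt{73} - \left(-10 - \frac{1}{2 \left(-8 - 8\right)}\right) = - 73 i \sqrt{73} - \left(-10 - \frac{1}{2 \left(-16\right)}\right) = - 73 i \sqrt{73} - \left(-10 - - \frac{1}{32}\right) = - 73 i \sqrt{73} - \left(-10 + \frac{1}{32}\right) = - 73 i \sqrt{73} - - \frac{319}{32} = - 73 i \sqrt{73} + \frac{319}{32} = \frac{319}{32} - 73 i \sqrt{73}$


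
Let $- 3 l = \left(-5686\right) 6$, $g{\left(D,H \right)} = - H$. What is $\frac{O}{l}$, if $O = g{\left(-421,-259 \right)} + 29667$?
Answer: $\frac{14963}{5686} \approx 2.6315$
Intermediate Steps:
$O = 29926$ ($O = \left(-1\right) \left(-259\right) + 29667 = 259 + 29667 = 29926$)
$l = 11372$ ($l = - \frac{\left(-5686\right) 6}{3} = \left(- \frac{1}{3}\right) \left(-34116\right) = 11372$)
$\frac{O}{l} = \frac{29926}{11372} = 29926 \cdot \frac{1}{11372} = \frac{14963}{5686}$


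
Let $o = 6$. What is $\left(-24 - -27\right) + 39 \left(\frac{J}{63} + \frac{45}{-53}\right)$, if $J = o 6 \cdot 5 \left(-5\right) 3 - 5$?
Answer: $- \frac{1897261}{1113} \approx -1704.6$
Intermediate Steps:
$J = -2705$ ($J = 6 \cdot 6 \cdot 5 \left(-5\right) 3 - 5 = 6 \cdot 30 \left(-5\right) 3 - 5 = 6 \left(-150\right) 3 - 5 = \left(-900\right) 3 - 5 = -2700 - 5 = -2705$)
$\left(-24 - -27\right) + 39 \left(\frac{J}{63} + \frac{45}{-53}\right) = \left(-24 - -27\right) + 39 \left(- \frac{2705}{63} + \frac{45}{-53}\right) = \left(-24 + 27\right) + 39 \left(\left(-2705\right) \frac{1}{63} + 45 \left(- \frac{1}{53}\right)\right) = 3 + 39 \left(- \frac{2705}{63} - \frac{45}{53}\right) = 3 + 39 \left(- \frac{146200}{3339}\right) = 3 - \frac{1900600}{1113} = - \frac{1897261}{1113}$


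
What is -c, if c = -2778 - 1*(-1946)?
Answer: 832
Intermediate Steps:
c = -832 (c = -2778 + 1946 = -832)
-c = -1*(-832) = 832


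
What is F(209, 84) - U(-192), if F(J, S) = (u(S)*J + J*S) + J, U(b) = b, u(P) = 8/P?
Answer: 377515/21 ≈ 17977.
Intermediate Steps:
F(J, S) = J + J*S + 8*J/S (F(J, S) = ((8/S)*J + J*S) + J = (8*J/S + J*S) + J = (J*S + 8*J/S) + J = J + J*S + 8*J/S)
F(209, 84) - U(-192) = 209*(8 + 84*(1 + 84))/84 - 1*(-192) = 209*(1/84)*(8 + 84*85) + 192 = 209*(1/84)*(8 + 7140) + 192 = 209*(1/84)*7148 + 192 = 373483/21 + 192 = 377515/21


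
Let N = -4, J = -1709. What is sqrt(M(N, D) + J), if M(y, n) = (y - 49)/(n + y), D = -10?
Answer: I*sqrt(334222)/14 ≈ 41.294*I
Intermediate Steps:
M(y, n) = (-49 + y)/(n + y)
sqrt(M(N, D) + J) = sqrt((-49 - 4)/(-10 - 4) - 1709) = sqrt(-53/(-14) - 1709) = sqrt(-1/14*(-53) - 1709) = sqrt(53/14 - 1709) = sqrt(-23873/14) = I*sqrt(334222)/14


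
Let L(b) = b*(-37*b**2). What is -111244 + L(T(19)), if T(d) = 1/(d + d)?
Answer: -6104180805/54872 ≈ -1.1124e+5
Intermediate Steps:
T(d) = 1/(2*d)
L(b) = -37*b**3
-111244 + L(T(19)) = -111244 - 37*((1/2)/19)**3 = -111244 - 37*((1/2)*(1/19))**3 = -111244 - 37*(1/38)**3 = -111244 - 37*1/54872 = -111244 - 37/54872 = -6104180805/54872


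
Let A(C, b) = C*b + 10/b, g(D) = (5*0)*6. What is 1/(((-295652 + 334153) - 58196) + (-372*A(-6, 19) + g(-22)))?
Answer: 19/427827 ≈ 4.4410e-5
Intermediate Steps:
g(D) = 0 (g(D) = 0*6 = 0)
A(C, b) = 10/b + C*b
1/(((-295652 + 334153) - 58196) + (-372*A(-6, 19) + g(-22))) = 1/(((-295652 + 334153) - 58196) + (-372*(10/19 - 6*19) + 0)) = 1/((38501 - 58196) + (-372*(10*(1/19) - 114) + 0)) = 1/(-19695 + (-372*(10/19 - 114) + 0)) = 1/(-19695 + (-372*(-2156/19) + 0)) = 1/(-19695 + (802032/19 + 0)) = 1/(-19695 + 802032/19) = 1/(427827/19) = 19/427827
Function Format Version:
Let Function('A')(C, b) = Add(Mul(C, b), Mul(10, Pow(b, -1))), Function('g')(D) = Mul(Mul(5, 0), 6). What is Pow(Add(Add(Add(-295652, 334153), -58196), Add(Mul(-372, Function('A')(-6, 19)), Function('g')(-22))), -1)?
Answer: Rational(19, 427827) ≈ 4.4410e-5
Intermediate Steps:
Function('g')(D) = 0 (Function('g')(D) = Mul(0, 6) = 0)
Function('A')(C, b) = Add(Mul(10, Pow(b, -1)), Mul(C, b))
Pow(Add(Add(Add(-295652, 334153), -58196), Add(Mul(-372, Function('A')(-6, 19)), Function('g')(-22))), -1) = Pow(Add(Add(Add(-295652, 334153), -58196), Add(Mul(-372, Add(Mul(10, Pow(19, -1)), Mul(-6, 19))), 0)), -1) = Pow(Add(Add(38501, -58196), Add(Mul(-372, Add(Mul(10, Rational(1, 19)), -114)), 0)), -1) = Pow(Add(-19695, Add(Mul(-372, Add(Rational(10, 19), -114)), 0)), -1) = Pow(Add(-19695, Add(Mul(-372, Rational(-2156, 19)), 0)), -1) = Pow(Add(-19695, Add(Rational(802032, 19), 0)), -1) = Pow(Add(-19695, Rational(802032, 19)), -1) = Pow(Rational(427827, 19), -1) = Rational(19, 427827)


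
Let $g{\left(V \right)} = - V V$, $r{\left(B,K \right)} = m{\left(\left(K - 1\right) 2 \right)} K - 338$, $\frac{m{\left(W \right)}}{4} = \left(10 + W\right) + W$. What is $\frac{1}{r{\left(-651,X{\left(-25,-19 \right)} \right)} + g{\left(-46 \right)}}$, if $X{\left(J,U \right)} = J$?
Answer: $\frac{1}{6946} \approx 0.00014397$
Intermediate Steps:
$m{\left(W \right)} = 40 + 8 W$ ($m{\left(W \right)} = 4 \left(\left(10 + W\right) + W\right) = 4 \left(10 + 2 W\right) = 40 + 8 W$)
$r{\left(B,K \right)} = -338 + K \left(24 + 16 K\right)$ ($r{\left(B,K \right)} = \left(40 + 8 \left(K - 1\right) 2\right) K - 338 = \left(40 + 8 \left(-1 + K\right) 2\right) K - 338 = \left(40 + 8 \left(-2 + 2 K\right)\right) K - 338 = \left(40 + \left(-16 + 16 K\right)\right) K - 338 = \left(24 + 16 K\right) K - 338 = K \left(24 + 16 K\right) - 338 = -338 + K \left(24 + 16 K\right)$)
$g{\left(V \right)} = - V^{2}$
$\frac{1}{r{\left(-651,X{\left(-25,-19 \right)} \right)} + g{\left(-46 \right)}} = \frac{1}{\left(-338 + 16 \left(-25\right)^{2} + 24 \left(-25\right)\right) - \left(-46\right)^{2}} = \frac{1}{\left(-338 + 16 \cdot 625 - 600\right) - 2116} = \frac{1}{\left(-338 + 10000 - 600\right) - 2116} = \frac{1}{9062 - 2116} = \frac{1}{6946}$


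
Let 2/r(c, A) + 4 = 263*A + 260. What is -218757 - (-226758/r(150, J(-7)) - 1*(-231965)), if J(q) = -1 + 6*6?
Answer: 1072227997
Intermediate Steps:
J(q) = 35 (J(q) = -1 + 36 = 35)
r(c, A) = 2/(256 + 263*A) (r(c, A) = 2/(-4 + (263*A + 260)) = 2/(-4 + (260 + 263*A)) = 2/(256 + 263*A))
-218757 - (-226758/r(150, J(-7)) - 1*(-231965)) = -218757 - (-226758/(2/(256 + 263*35)) - 1*(-231965)) = -218757 - (-226758/(2/(256 + 9205)) + 231965) = -218757 - (-226758/(2/9461) + 231965) = -218757 - (-226758/(2*(1/9461)) + 231965) = -218757 - (-226758/2/9461 + 231965) = -218757 - (-226758*9461/2 + 231965) = -218757 - (-1072678719 + 231965) = -218757 - 1*(-1072446754) = -218757 + 1072446754 = 1072227997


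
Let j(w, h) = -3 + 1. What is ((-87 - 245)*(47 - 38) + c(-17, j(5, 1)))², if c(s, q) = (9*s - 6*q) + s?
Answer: 9897316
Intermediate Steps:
j(w, h) = -2
c(s, q) = -6*q + 10*s (c(s, q) = (-6*q + 9*s) + s = -6*q + 10*s)
((-87 - 245)*(47 - 38) + c(-17, j(5, 1)))² = ((-87 - 245)*(47 - 38) + (-6*(-2) + 10*(-17)))² = (-332*9 + (12 - 170))² = (-2988 - 158)² = (-3146)² = 9897316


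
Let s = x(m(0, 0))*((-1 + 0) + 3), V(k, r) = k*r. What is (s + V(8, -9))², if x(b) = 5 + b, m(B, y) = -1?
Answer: 4096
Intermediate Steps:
s = 8 (s = (5 - 1)*((-1 + 0) + 3) = 4*(-1 + 3) = 4*2 = 8)
(s + V(8, -9))² = (8 + 8*(-9))² = (8 - 72)² = (-64)² = 4096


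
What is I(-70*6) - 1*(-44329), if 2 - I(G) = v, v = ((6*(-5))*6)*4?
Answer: 45051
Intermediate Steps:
v = -720 (v = -30*6*4 = -180*4 = -720)
I(G) = 722 (I(G) = 2 - 1*(-720) = 2 + 720 = 722)
I(-70*6) - 1*(-44329) = 722 - 1*(-44329) = 722 + 44329 = 45051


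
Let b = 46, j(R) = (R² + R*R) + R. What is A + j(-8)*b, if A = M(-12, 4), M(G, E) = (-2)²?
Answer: 5524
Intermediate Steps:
M(G, E) = 4
j(R) = R + 2*R² (j(R) = (R² + R²) + R = 2*R² + R = R + 2*R²)
A = 4
A + j(-8)*b = 4 - 8*(1 + 2*(-8))*46 = 4 - 8*(1 - 16)*46 = 4 - 8*(-15)*46 = 4 + 120*46 = 4 + 5520 = 5524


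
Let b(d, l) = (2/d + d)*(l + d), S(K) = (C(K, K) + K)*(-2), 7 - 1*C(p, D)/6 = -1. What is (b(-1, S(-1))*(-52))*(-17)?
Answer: 251940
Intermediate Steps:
C(p, D) = 48 (C(p, D) = 42 - 6*(-1) = 42 + 6 = 48)
S(K) = -96 - 2*K (S(K) = (48 + K)*(-2) = -96 - 2*K)
b(d, l) = (d + l)*(d + 2/d) (b(d, l) = (d + 2/d)*(d + l) = (d + l)*(d + 2/d))
(b(-1, S(-1))*(-52))*(-17) = ((2 + (-1)**2 - (-96 - 2*(-1)) + 2*(-96 - 2*(-1))/(-1))*(-52))*(-17) = ((2 + 1 - (-96 + 2) + 2*(-96 + 2)*(-1))*(-52))*(-17) = ((2 + 1 - 1*(-94) + 2*(-94)*(-1))*(-52))*(-17) = ((2 + 1 + 94 + 188)*(-52))*(-17) = (285*(-52))*(-17) = -14820*(-17) = 251940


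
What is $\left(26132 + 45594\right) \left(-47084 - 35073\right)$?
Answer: $-5892792982$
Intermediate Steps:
$\left(26132 + 45594\right) \left(-47084 - 35073\right) = 71726 \left(-82157\right) = -5892792982$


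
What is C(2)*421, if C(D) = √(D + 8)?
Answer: 421*√10 ≈ 1331.3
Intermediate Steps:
C(D) = √(8 + D)
C(2)*421 = √(8 + 2)*421 = √10*421 = 421*√10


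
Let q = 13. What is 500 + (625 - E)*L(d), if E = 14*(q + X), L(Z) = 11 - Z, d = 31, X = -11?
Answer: -11440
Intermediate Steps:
E = 28 (E = 14*(13 - 11) = 14*2 = 28)
500 + (625 - E)*L(d) = 500 + (625 - 1*28)*(11 - 1*31) = 500 + (625 - 28)*(11 - 31) = 500 + 597*(-20) = 500 - 11940 = -11440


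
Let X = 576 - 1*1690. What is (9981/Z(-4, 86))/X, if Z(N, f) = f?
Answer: -9981/95804 ≈ -0.10418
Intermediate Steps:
X = -1114 (X = 576 - 1690 = -1114)
(9981/Z(-4, 86))/X = (9981/86)/(-1114) = (9981*(1/86))*(-1/1114) = (9981/86)*(-1/1114) = -9981/95804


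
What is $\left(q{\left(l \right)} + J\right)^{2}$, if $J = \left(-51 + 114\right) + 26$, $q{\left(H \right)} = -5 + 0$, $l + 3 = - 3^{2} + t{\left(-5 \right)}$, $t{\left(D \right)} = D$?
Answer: $7056$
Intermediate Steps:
$l = -17$ ($l = -3 - 14 = -17$)
$q{\left(H \right)} = -5$
$J = 89$ ($J = 63 + 26 = 89$)
$\left(q{\left(l \right)} + J\right)^{2} = \left(-5 + 89\right)^{2} = 84^{2} = 7056$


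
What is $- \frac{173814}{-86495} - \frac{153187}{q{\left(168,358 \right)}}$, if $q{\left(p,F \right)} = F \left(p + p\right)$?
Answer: $\frac{7657828867}{10404310560} \approx 0.73602$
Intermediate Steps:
$q{\left(p,F \right)} = 2 F p$ ($q{\left(p,F \right)} = F 2 p = 2 F p$)
$- \frac{173814}{-86495} - \frac{153187}{q{\left(168,358 \right)}} = - \frac{173814}{-86495} - \frac{153187}{2 \cdot 358 \cdot 168} = \left(-173814\right) \left(- \frac{1}{86495}\right) - \frac{153187}{120288} = \frac{173814}{86495} - \frac{153187}{120288} = \frac{7657828867}{10404310560}$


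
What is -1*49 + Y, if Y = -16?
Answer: -65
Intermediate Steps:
-1*49 + Y = -1*49 - 16 = -49 - 16 = -65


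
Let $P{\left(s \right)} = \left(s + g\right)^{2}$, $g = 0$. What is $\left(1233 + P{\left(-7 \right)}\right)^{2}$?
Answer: $1643524$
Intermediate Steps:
$P{\left(s \right)} = s^{2}$ ($P{\left(s \right)} = \left(s + 0\right)^{2} = s^{2}$)
$\left(1233 + P{\left(-7 \right)}\right)^{2} = \left(1233 + \left(-7\right)^{2}\right)^{2} = \left(1233 + 49\right)^{2} = 1282^{2} = 1643524$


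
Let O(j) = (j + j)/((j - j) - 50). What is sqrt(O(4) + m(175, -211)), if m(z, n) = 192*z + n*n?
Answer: sqrt(1953021)/5 ≈ 279.50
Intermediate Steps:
m(z, n) = n**2 + 192*z (m(z, n) = 192*z + n**2 = n**2 + 192*z)
O(j) = -j/25 (O(j) = (2*j)/(0 - 50) = (2*j)/(-50) = (2*j)*(-1/50) = -j/25)
sqrt(O(4) + m(175, -211)) = sqrt(-1/25*4 + ((-211)**2 + 192*175)) = sqrt(-4/25 + (44521 + 33600)) = sqrt(-4/25 + 78121) = sqrt(1953021/25) = sqrt(1953021)/5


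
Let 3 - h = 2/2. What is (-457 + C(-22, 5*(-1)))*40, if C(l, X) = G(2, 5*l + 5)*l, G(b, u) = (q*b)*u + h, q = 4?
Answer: 719160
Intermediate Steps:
h = 2 (h = 3 - 2/2 = 3 - 1*1 = 3 - 1 = 2)
G(b, u) = 2 + 4*b*u (G(b, u) = (4*b)*u + 2 = 4*b*u + 2 = 2 + 4*b*u)
C(l, X) = l*(42 + 40*l) (C(l, X) = (2 + 4*2*(5*l + 5))*l = (2 + 4*2*(5 + 5*l))*l = (2 + (40 + 40*l))*l = (42 + 40*l)*l = l*(42 + 40*l))
(-457 + C(-22, 5*(-1)))*40 = (-457 + 2*(-22)*(21 + 20*(-22)))*40 = (-457 + 2*(-22)*(21 - 440))*40 = (-457 + 2*(-22)*(-419))*40 = (-457 + 18436)*40 = 17979*40 = 719160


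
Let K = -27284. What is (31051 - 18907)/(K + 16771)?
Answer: -12144/10513 ≈ -1.1551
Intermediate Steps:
(31051 - 18907)/(K + 16771) = (31051 - 18907)/(-27284 + 16771) = 12144/(-10513) = 12144*(-1/10513) = -12144/10513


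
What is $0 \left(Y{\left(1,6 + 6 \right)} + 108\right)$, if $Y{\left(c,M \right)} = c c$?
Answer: $0$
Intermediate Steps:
$Y{\left(c,M \right)} = c^{2}$
$0 \left(Y{\left(1,6 + 6 \right)} + 108\right) = 0 \left(1^{2} + 108\right) = 0 \left(1 + 108\right) = 0 \cdot 109 = 0$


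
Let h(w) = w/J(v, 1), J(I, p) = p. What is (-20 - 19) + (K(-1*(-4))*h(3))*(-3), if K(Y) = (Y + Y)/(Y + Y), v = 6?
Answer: -48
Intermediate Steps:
h(w) = w (h(w) = w/1 = w*1 = w)
K(Y) = 1 (K(Y) = (2*Y)/((2*Y)) = (2*Y)*(1/(2*Y)) = 1)
(-20 - 19) + (K(-1*(-4))*h(3))*(-3) = (-20 - 19) + (1*3)*(-3) = -39 + 3*(-3) = -39 - 9 = -48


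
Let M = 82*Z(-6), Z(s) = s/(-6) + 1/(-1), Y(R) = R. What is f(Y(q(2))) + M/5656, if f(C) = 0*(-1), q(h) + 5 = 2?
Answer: 0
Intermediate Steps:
q(h) = -3 (q(h) = -5 + 2 = -3)
Z(s) = -1 - s/6 (Z(s) = s*(-⅙) + 1*(-1) = -s/6 - 1 = -1 - s/6)
f(C) = 0
M = 0 (M = 82*(-1 - ⅙*(-6)) = 82*(-1 + 1) = 82*0 = 0)
f(Y(q(2))) + M/5656 = 0 + 0/5656 = 0 + 0*(1/5656) = 0 + 0 = 0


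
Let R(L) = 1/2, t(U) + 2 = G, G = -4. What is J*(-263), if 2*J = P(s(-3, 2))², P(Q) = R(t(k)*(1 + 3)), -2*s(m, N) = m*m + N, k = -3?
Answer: -263/8 ≈ -32.875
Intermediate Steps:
t(U) = -6 (t(U) = -2 - 4 = -6)
R(L) = ½ (R(L) = 1*(½) = ½)
s(m, N) = -N/2 - m²/2 (s(m, N) = -(m*m + N)/2 = -(m² + N)/2 = -(N + m²)/2 = -N/2 - m²/2)
P(Q) = ½
J = ⅛ (J = (½)²/2 = (½)*(¼) = ⅛ ≈ 0.12500)
J*(-263) = (⅛)*(-263) = -263/8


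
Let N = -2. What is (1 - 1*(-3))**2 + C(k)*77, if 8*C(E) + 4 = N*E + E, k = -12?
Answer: 93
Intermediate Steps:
C(E) = -1/2 - E/8 (C(E) = -1/2 + (-2*E + E)/8 = -1/2 + (-E)/8 = -1/2 - E/8)
(1 - 1*(-3))**2 + C(k)*77 = (1 - 1*(-3))**2 + (-1/2 - 1/8*(-12))*77 = (1 + 3)**2 + (-1/2 + 3/2)*77 = 4**2 + 1*77 = 16 + 77 = 93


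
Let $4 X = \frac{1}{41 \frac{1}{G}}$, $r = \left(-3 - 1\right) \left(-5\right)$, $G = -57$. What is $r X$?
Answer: $- \frac{285}{41} \approx -6.9512$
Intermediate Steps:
$r = 20$ ($r = \left(-4\right) \left(-5\right) = 20$)
$X = - \frac{57}{164}$ ($X = \frac{1}{4 \frac{41}{-57}} = \frac{1}{4 \cdot 41 \left(- \frac{1}{57}\right)} = \frac{1}{4 \left(- \frac{41}{57}\right)} = \frac{1}{4} \left(- \frac{57}{41}\right) = - \frac{57}{164} \approx -0.34756$)
$r X = 20 \left(- \frac{57}{164}\right) = - \frac{285}{41}$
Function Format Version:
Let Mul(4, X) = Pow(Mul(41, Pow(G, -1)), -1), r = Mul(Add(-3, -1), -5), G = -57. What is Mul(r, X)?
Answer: Rational(-285, 41) ≈ -6.9512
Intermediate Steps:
r = 20 (r = Mul(-4, -5) = 20)
X = Rational(-57, 164) (X = Mul(Rational(1, 4), Pow(Mul(41, Pow(-57, -1)), -1)) = Mul(Rational(1, 4), Pow(Mul(41, Rational(-1, 57)), -1)) = Mul(Rational(1, 4), Pow(Rational(-41, 57), -1)) = Mul(Rational(1, 4), Rational(-57, 41)) = Rational(-57, 164) ≈ -0.34756)
Mul(r, X) = Mul(20, Rational(-57, 164)) = Rational(-285, 41)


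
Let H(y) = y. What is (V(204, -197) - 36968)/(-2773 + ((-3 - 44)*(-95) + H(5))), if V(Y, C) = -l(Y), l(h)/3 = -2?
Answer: -36962/1697 ≈ -21.781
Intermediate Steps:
l(h) = -6 (l(h) = 3*(-2) = -6)
V(Y, C) = 6 (V(Y, C) = -1*(-6) = 6)
(V(204, -197) - 36968)/(-2773 + ((-3 - 44)*(-95) + H(5))) = (6 - 36968)/(-2773 + ((-3 - 44)*(-95) + 5)) = -36962/(-2773 + (-47*(-95) + 5)) = -36962/(-2773 + (4465 + 5)) = -36962/(-2773 + 4470) = -36962/1697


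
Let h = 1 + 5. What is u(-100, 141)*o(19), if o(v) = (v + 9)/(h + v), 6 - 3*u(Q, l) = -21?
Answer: 252/25 ≈ 10.080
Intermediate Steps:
h = 6
u(Q, l) = 9 (u(Q, l) = 2 - ⅓*(-21) = 2 + 7 = 9)
o(v) = (9 + v)/(6 + v) (o(v) = (v + 9)/(6 + v) = (9 + v)/(6 + v))
u(-100, 141)*o(19) = 9*((9 + 19)/(6 + 19)) = 9*(28/25) = 252/25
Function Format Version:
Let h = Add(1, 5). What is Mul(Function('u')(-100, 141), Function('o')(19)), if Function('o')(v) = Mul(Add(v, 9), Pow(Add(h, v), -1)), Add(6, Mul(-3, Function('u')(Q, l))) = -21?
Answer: Rational(252, 25) ≈ 10.080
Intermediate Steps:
h = 6
Function('u')(Q, l) = 9 (Function('u')(Q, l) = Add(2, Mul(Rational(-1, 3), -21)) = Add(2, 7) = 9)
Function('o')(v) = Mul(Pow(Add(6, v), -1), Add(9, v)) (Function('o')(v) = Mul(Add(v, 9), Pow(Add(6, v), -1)) = Mul(Add(9, v), Pow(Add(6, v), -1)) = Mul(Pow(Add(6, v), -1), Add(9, v)))
Mul(Function('u')(-100, 141), Function('o')(19)) = Mul(9, Mul(Pow(Add(6, 19), -1), Add(9, 19))) = Mul(9, Mul(Pow(25, -1), 28)) = Mul(9, Mul(Rational(1, 25), 28)) = Mul(9, Rational(28, 25)) = Rational(252, 25)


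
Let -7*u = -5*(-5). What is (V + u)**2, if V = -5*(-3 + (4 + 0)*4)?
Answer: 230400/49 ≈ 4702.0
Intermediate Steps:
u = -25/7 (u = -(-5)*(-5)/7 = -1/7*25 = -25/7 ≈ -3.5714)
V = -65 (V = -5*(-3 + 4*4) = -5*(-3 + 16) = -5*13 = -65)
(V + u)**2 = (-65 - 25/7)**2 = (-480/7)**2 = 230400/49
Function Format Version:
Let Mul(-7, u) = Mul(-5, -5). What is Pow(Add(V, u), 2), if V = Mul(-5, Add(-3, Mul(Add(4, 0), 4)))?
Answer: Rational(230400, 49) ≈ 4702.0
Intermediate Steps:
u = Rational(-25, 7) (u = Mul(Rational(-1, 7), Mul(-5, -5)) = Mul(Rational(-1, 7), 25) = Rational(-25, 7) ≈ -3.5714)
V = -65 (V = Mul(-5, Add(-3, Mul(4, 4))) = Mul(-5, Add(-3, 16)) = Mul(-5, 13) = -65)
Pow(Add(V, u), 2) = Pow(Add(-65, Rational(-25, 7)), 2) = Pow(Rational(-480, 7), 2) = Rational(230400, 49)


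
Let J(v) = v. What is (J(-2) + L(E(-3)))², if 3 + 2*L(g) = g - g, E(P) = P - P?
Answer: 49/4 ≈ 12.250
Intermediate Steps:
E(P) = 0
L(g) = -3/2 (L(g) = -3/2 + (g - g)/2 = -3/2 + (½)*0 = -3/2 + 0 = -3/2)
(J(-2) + L(E(-3)))² = (-2 - 3/2)² = (-7/2)² = 49/4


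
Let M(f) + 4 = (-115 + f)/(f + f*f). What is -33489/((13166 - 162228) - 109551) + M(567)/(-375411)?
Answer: 1012316456400265/7816795484220702 ≈ 0.12951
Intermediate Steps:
M(f) = -4 + (-115 + f)/(f + f**2) (M(f) = -4 + (-115 + f)/(f + f*f) = -4 + (-115 + f)/(f + f**2))
-33489/((13166 - 162228) - 109551) + M(567)/(-375411) = -33489/((13166 - 162228) - 109551) + ((-115 - 4*567**2 - 3*567)/(567*(1 + 567)))/(-375411) = -33489/(-149062 - 109551) + ((1/567)*(-115 - 4*321489 - 1701)/568)*(-1/375411) = -33489/(-258613) + ((1/567)*(1/568)*(-115 - 1285956 - 1701))*(-1/375411) = -33489*(-1/258613) + ((1/567)*(1/568)*(-1287772))*(-1/375411) = 33489/258613 - 321943/80514*(-1/375411) = 33489/258613 + 321943/30225841254 = 1012316456400265/7816795484220702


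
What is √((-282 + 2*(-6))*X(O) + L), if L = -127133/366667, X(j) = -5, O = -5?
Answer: √4032389330431/52381 ≈ 38.336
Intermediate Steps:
L = -127133/366667 (L = -127133*1/366667 = -127133/366667 ≈ -0.34673)
√((-282 + 2*(-6))*X(O) + L) = √((-282 + 2*(-6))*(-5) - 127133/366667) = √((-282 - 12)*(-5) - 127133/366667) = √(-294*(-5) - 127133/366667) = √(1470 - 127133/366667) = √(538873357/366667) = √4032389330431/52381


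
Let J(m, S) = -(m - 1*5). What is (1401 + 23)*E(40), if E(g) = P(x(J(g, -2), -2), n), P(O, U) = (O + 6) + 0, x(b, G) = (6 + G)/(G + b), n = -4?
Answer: 310432/37 ≈ 8390.0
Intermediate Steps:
J(m, S) = 5 - m (J(m, S) = -(m - 5) = -(-5 + m) = 5 - m)
x(b, G) = (6 + G)/(G + b)
P(O, U) = 6 + O (P(O, U) = (6 + O) + 0 = 6 + O)
E(g) = 6 + 4/(3 - g) (E(g) = 6 + (6 - 2)/(-2 + (5 - g)) = 6 + 4/(3 - g))
(1401 + 23)*E(40) = (1401 + 23)*(2*(-11 + 3*40)/(-3 + 40)) = 1424*(2*(-11 + 120)/37) = 1424*(2*(1/37)*109) = 1424*(218/37) = 310432/37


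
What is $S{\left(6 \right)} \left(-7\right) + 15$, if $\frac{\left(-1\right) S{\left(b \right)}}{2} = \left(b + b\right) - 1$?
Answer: $169$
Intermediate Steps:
$S{\left(b \right)} = 2 - 4 b$ ($S{\left(b \right)} = - 2 \left(\left(b + b\right) - 1\right) = - 2 \left(2 b - 1\right) = - 2 \left(-1 + 2 b\right) = 2 - 4 b$)
$S{\left(6 \right)} \left(-7\right) + 15 = \left(2 - 24\right) \left(-7\right) + 15 = \left(-22\right) \left(-7\right) + 15 = 154 + 15 = 169$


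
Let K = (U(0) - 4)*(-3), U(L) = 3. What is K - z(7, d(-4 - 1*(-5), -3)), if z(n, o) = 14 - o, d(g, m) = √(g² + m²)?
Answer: -11 + √10 ≈ -7.8377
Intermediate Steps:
K = 3 (K = (3 - 4)*(-3) = -1*(-3) = 3)
K - z(7, d(-4 - 1*(-5), -3)) = 3 - (14 - √((-4 - 1*(-5))² + (-3)²)) = 3 - (14 - √((-4 + 5)² + 9)) = 3 - (14 - √(1² + 9)) = 3 - (14 - √(1 + 9)) = 3 - (14 - √10) = 3 + (-14 + √10) = -11 + √10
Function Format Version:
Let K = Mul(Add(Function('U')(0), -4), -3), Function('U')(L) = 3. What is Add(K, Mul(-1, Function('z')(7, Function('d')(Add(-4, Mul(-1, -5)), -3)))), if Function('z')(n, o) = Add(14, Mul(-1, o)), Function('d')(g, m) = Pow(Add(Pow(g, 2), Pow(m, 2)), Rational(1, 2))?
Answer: Add(-11, Pow(10, Rational(1, 2))) ≈ -7.8377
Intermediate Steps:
K = 3 (K = Mul(Add(3, -4), -3) = Mul(-1, -3) = 3)
Add(K, Mul(-1, Function('z')(7, Function('d')(Add(-4, Mul(-1, -5)), -3)))) = Add(3, Mul(-1, Add(14, Mul(-1, Pow(Add(Pow(Add(-4, Mul(-1, -5)), 2), Pow(-3, 2)), Rational(1, 2)))))) = Add(3, Mul(-1, Add(14, Mul(-1, Pow(Add(Pow(Add(-4, 5), 2), 9), Rational(1, 2)))))) = Add(3, Mul(-1, Add(14, Mul(-1, Pow(Add(Pow(1, 2), 9), Rational(1, 2)))))) = Add(3, Mul(-1, Add(14, Mul(-1, Pow(Add(1, 9), Rational(1, 2)))))) = Add(3, Mul(-1, Add(14, Mul(-1, Pow(10, Rational(1, 2)))))) = Add(3, Add(-14, Pow(10, Rational(1, 2)))) = Add(-11, Pow(10, Rational(1, 2)))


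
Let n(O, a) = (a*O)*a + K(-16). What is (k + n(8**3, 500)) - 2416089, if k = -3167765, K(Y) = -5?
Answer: 122416141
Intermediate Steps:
n(O, a) = -5 + O*a**2 (n(O, a) = (a*O)*a - 5 = (O*a)*a - 5 = O*a**2 - 5 = -5 + O*a**2)
(k + n(8**3, 500)) - 2416089 = (-3167765 + (-5 + 8**3*500**2)) - 2416089 = (-3167765 + (-5 + 512*250000)) - 2416089 = (-3167765 + (-5 + 128000000)) - 2416089 = (-3167765 + 127999995) - 2416089 = 124832230 - 2416089 = 122416141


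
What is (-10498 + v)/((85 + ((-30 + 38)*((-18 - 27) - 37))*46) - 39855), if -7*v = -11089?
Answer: 62397/489622 ≈ 0.12744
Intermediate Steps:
v = 11089/7 (v = -1/7*(-11089) = 11089/7 ≈ 1584.1)
(-10498 + v)/((85 + ((-30 + 38)*((-18 - 27) - 37))*46) - 39855) = (-10498 + 11089/7)/((85 + ((-30 + 38)*((-18 - 27) - 37))*46) - 39855) = -62397/(7*((85 + (8*(-45 - 37))*46) - 39855)) = -62397/(7*((85 + (8*(-82))*46) - 39855)) = -62397/(7*((85 - 656*46) - 39855)) = -62397/(7*((85 - 30176) - 39855)) = -62397/(7*(-30091 - 39855)) = -62397/7/(-69946) = -62397/7*(-1/69946) = 62397/489622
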